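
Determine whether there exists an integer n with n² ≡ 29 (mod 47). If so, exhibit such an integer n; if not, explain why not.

Apply Euler's criterion with the prime 47: 29 is a quadratic residue iff 29^23 ≡ 1 (mod 47), and a non-residue iff it is ≡ −1.
Squaring successively (mod 47): 29^2 = 841 ≡ 42; 29^4 ≡ 42² = 1764 ≡ 25; 29^8 ≡ 25² = 625 ≡ 14; 29^16 ≡ 14² = 196 ≡ 8.
Since 23 = 16 + 4 + 2 + 1, 29^23 ≡ 8 · 25 · 42 · 29; multiplying out mod 47: 8·25 = 200 ≡ 12, then 12·42 = 504 ≡ 34, then 34·29 = 986 ≡ 46. Thus 29^23 ≡ 46 ≡ −1 (mod 47).
By Euler's criterion 29 is a quadratic non-residue mod 47: no n satisfies n² ≡ 29 (mod 47).

There is no such integer.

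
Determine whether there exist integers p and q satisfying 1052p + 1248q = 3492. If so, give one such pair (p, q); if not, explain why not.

gcd(1052, 1248) = 4, and 4 divides 3492, so integer solutions exist.
Dividing through by 4 reduces the equation to 263p + 312q = 873.
Dividing repeatedly: 312 = 1·263 + 49, 263 = 5·49 + 18, 49 = 2·18 + 13, 18 = 1·13 + 5, 13 = 2·5 + 3, 5 = 1·3 + 2, 3 = 1·2 + 1, 2 = 2·1 + 0.
Unwinding: 1 = 3 − 1·2 = 3 − (5 − 1·3) = −5 + 2·3 = −5 + 2·(13 − 2·5) = 2·13 − 5·5 = 2·13 − 5·(18 − 1·13) = −5·18 + 7·13 = −5·18 + 7·(49 − 2·18) = 7·49 − 19·18 = 7·49 − 19·(263 − 5·49) = −19·263 + 102·49 = −19·263 + 102·(312 − 1·263) = 102·312 − 121·263, i.e. 263·(-121) + 312·102 = 1.
Multiplying through by 873: p = (-121)·873 = -105633, q = 102·873 = 89046 is a solution.
The general solution is p = -105633 + 312k, q = 89046 − 263k; taking k = 339 gives the smaller pair p = 135, q = -111.
Indeed 1052·135 + 1248·(-111) = 142020 − 138528 = 3492.

p = 135, q = -111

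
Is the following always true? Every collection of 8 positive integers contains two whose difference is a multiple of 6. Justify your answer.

Each integer lies in one of the 6 residue classes modulo 6.
With 8 integers and only 6 classes, the pigeonhole principle forces two of them, say a and b, into the same class.
Then a ≡ b (mod 6), i.e. 6 ∣ (a − b).

Yes, this is always true.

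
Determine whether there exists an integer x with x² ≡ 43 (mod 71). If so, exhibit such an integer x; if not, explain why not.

x = 16

Take x = 16. Then 16² = 256 = 3·71 + 43, so 16² ≡ 43 (mod 71).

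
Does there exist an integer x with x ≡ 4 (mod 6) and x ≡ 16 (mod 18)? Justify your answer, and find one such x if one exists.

gcd(6, 18) = 6. A simultaneous solution exists iff 4 ≡ 16 (mod 6); here 4 mod 6 = 4 = 16 mod 6, so it does.
Step through x = 4, 4 + 6, 4 + 2·6, …: the values 4, 10, 16 reduce mod 18 to 4, 10, 16. The value 16 hits 16.
Indeed 16 ≡ 4 (mod 6) and 16 ≡ 16 (mod 18).

x = 16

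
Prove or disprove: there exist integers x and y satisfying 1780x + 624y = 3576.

Every value of 1780x + 624y is a multiple of gcd(1780, 624) = 4; since 4 ∣ 3576, solutions exist.
Dividing through by 4 reduces the equation to 445x + 156y = 894.
Euclidean algorithm: 445 = 2·156 + 133, 156 = 1·133 + 23, 133 = 5·23 + 18, 23 = 1·18 + 5, 18 = 3·5 + 3, 5 = 1·3 + 2, 3 = 1·2 + 1, 2 = 2·1 + 0.
Unwinding: 1 = 3 − 1·2 = 3 − (5 − 1·3) = −5 + 2·3 = −5 + 2·(18 − 3·5) = 2·18 − 7·5 = 2·18 − 7·(23 − 1·18) = −7·23 + 9·18 = −7·23 + 9·(133 − 5·23) = 9·133 − 52·23 = 9·133 − 52·(156 − 1·133) = −52·156 + 61·133 = −52·156 + 61·(445 − 2·156) = 61·445 − 174·156, i.e. 445·61 + 156·(-174) = 1.
Multiplying through by 894: x = 61·894 = 54534, y = (-174)·894 = -155556 is a solution.
Subtracting 349·156 from x and adding 349·445 to y gives the tidier solution (90, -251).
Check: 1780·90 + 624·(-251) = 160200 − 156624 = 3576. ✓

x = 90, y = -251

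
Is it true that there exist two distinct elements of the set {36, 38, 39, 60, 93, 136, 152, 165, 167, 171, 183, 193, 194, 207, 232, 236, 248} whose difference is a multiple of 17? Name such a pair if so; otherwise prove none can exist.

Residues mod 17: 36↦2, 38↦4, 39↦5, 60↦9, 93↦8, 136↦0, 152↦16, 165↦12, 167↦14, 171↦1, 183↦13, 193↦6, 194↦7, 207↦3, 232↦11, 236↦15, 248↦10.
All 17 residues are distinct, so no two elements differ by a multiple of 17.

There is no such pair.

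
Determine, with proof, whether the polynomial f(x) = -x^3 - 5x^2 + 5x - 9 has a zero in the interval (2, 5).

No.

f(2) = -27 and f(5) = -234, both negative, so a sign-change argument is unavailable; we show f keeps this sign on the whole interval.
Shift to the endpoint 2: with x = 2 + u (0 < u < 3), one computes f(2 + u) = -u^3 - 11u^2 - 27u - 27.
All 4 nonzero coefficients of this polynomial in u are negative; hence for u > 0 the value is a sum of negative terms (the constant -27 among them).
Therefore f(x) < 0 throughout (2, 5), and f has no zero there.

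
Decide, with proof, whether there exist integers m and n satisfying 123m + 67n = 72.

Since gcd(123, 67) = 1, every integer is an integer combination of 123 and 67.
Dividing repeatedly: 123 = 1·67 + 56, 67 = 1·56 + 11, 56 = 5·11 + 1, 11 = 11·1 + 0.
Unwinding: 1 = 56 − 5·11 = 56 − 5·(67 − 1·56) = −5·67 + 6·56 = −5·67 + 6·(123 − 1·67) = 6·123 − 11·67, i.e. 123·6 + 67·(-11) = 1.
Multiplying through by 72: m = 6·72 = 432, n = (-11)·72 = -792 is a solution.
Subtracting 6·67 from m and adding 6·123 to n gives the tidier solution (30, -54).
Indeed 123·30 + 67·(-54) = 3690 − 3618 = 72.

m = 30, n = -54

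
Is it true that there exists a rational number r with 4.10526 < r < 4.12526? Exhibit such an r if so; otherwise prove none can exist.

Multiplying by 8: 8·4.10526 = 32.84208 and 8·4.12526 = 33.00208, so the integer 33 lies strictly between them.
Hence 33/8 is a rational number with 4.10526 < 33/8 < 4.12526.

r = 33/8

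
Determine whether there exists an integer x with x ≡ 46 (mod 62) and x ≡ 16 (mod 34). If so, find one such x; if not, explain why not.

gcd(62, 34) = 2. A simultaneous solution exists iff 46 ≡ 16 (mod 2); here 46 mod 2 = 0 = 16 mod 2, so it does.
List candidates x ≡ 46 (mod 62): 46, 108, 170, 232, 294, 356. Modulo 34 these are 12, 6, 0, 28, 22, 16; 356 gives 16 as required.
Verify: 356 = 5·62 + 46 and 356 = 10·34 + 16. ✓

x = 356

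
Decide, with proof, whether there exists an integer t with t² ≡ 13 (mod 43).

t = 23

t = 23 works: 23² = 529, and 529 − 13 = 516 = 12·43.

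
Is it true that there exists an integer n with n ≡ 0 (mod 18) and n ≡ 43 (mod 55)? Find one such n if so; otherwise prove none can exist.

Since 18 and 55 share no common factor, CRT says the pair of congruences has a solution (unique mod 990).
Any solution of the first congruence is n = 0 + 18t; substituting into the second, 18t ≡ 43 − 0 ≡ 43 (mod 55).
To invert 18 modulo 55: 55 = 3·18 + 1, 18 = 18·1 + 0, and unwinding, 1 = 55 − 3·18. Thus 18⁻¹ ≡ -3 ≡ 52 (mod 55).
Multiplying by 52: t ≡ 52·43 = 2236 ≡ 36 (mod 55).
With t = 36: n = 0 + 18·36 = 648.
Indeed 648 ≡ 0 (mod 18) and 648 ≡ 43 (mod 55).

n = 648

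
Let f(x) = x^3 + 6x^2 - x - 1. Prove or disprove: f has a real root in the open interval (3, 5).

f(3) = 77 and f(5) = 269, both positive, so a sign-change argument is unavailable; we show f keeps this sign on the whole interval.
Shift to the endpoint 3: with x = 3 + u (0 < u < 2), one computes f(3 + u) = u^3 + 15u^2 + 62u + 77.
The nonzero coefficients here are all positive, so for u > 0 every term is positive (or zero), and the constant term 77 is strictly positive.
Therefore f(x) > 0 throughout (3, 5), and f has no zero there.

No.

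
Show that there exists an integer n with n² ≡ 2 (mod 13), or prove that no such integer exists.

Squares mod 13 repeat after n = 6 (as (−n)² = n²); for n = 0..6 they are 0, 1, 4, 9, 3, 12, 10.
The set of squares mod 13 is therefore {0, 1, 3, 4, 9, 10, 12}, which does not contain 2.
Hence no integer n has n² ≡ 2 (mod 13).

There is no such integer.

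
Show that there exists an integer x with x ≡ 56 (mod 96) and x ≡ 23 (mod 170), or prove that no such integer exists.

No, no such integer exists.

Reduce both congruences modulo 2, which divides 96 and 170: they say x ≡ 56 (mod 2) and x ≡ 23 (mod 2).
But 56 mod 2 = 0 while 23 mod 2 = 1, a contradiction.
Hence the system has no solution.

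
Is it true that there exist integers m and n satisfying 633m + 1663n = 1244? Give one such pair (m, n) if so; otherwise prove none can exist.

m = 44, n = -16

Since gcd(633, 1663) = 1, every integer is an integer combination of 633 and 1663.
Euclidean algorithm: 1663 = 2·633 + 397, 633 = 1·397 + 236, 397 = 1·236 + 161, 236 = 1·161 + 75, 161 = 2·75 + 11, 75 = 6·11 + 9, 11 = 1·9 + 2, 9 = 4·2 + 1, 2 = 2·1 + 0.
Unwinding: 1 = 9 − 4·2 = 9 − 4·(11 − 1·9) = −4·11 + 5·9 = −4·11 + 5·(75 − 6·11) = 5·75 − 34·11 = 5·75 − 34·(161 − 2·75) = −34·161 + 73·75 = −34·161 + 73·(236 − 1·161) = 73·236 − 107·161 = 73·236 − 107·(397 − 1·236) = −107·397 + 180·236 = −107·397 + 180·(633 − 1·397) = 180·633 − 287·397 = 180·633 − 287·(1663 − 2·633) = −287·1663 + 754·633, i.e. 633·754 + 1663·(-287) = 1.
Times 1244: 633·937976 + 1663·(-357028) = 1244, so (937976, -357028) solves it.
The general solution is m = 937976 + 1663k, n = -357028 − 633k; taking k = -564 gives the smaller pair m = 44, n = -16.
Indeed 633·44 + 1663·(-16) = 27852 − 26608 = 1244.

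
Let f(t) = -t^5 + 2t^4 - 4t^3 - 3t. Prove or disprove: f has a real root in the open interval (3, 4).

f(3) = -198 and f(4) = -780, both negative, so a sign-change argument is unavailable; we show f keeps this sign on the whole interval.
Shift to the endpoint 3: with t = 3 + u (0 < u < 1), one computes f(3 + u) = -u^5 - 13u^4 - 70u^3 - 198u^2 - 300u - 198.
The nonzero coefficients here are all negative, so for u > 0 every term is negative (or zero), and the constant term -198 is strictly negative.
Therefore f(t) < 0 throughout (3, 4), and f has no zero there.

f has no root in that interval.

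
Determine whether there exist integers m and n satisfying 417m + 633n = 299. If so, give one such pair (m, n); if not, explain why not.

Both 417 and 633 are divisible by gcd(417, 633) = 3, hence so is any combination 417m + 633n.
But 299 = 3·99 + 2, so 3 ∤ 299.
So the equation is unsolvable over ℤ.

There are no such integers.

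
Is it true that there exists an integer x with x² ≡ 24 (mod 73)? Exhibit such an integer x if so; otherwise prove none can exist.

Take x = 30. Then 30² = 900 = 12·73 + 24, so 30² ≡ 24 (mod 73).

x = 30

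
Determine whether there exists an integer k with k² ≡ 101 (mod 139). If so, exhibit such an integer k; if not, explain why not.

No such integer exists.

Apply Euler's criterion with the prime 139: 101 is a quadratic residue iff 101^69 ≡ 1 (mod 139), and a non-residue iff it is ≡ −1.
Repeated squaring mod 139: 101^2 = 10201 ≡ 54; 101^4 ≡ 54² = 2916 ≡ 136; 101^8 ≡ 136² = 18496 ≡ 9; 101^16 ≡ 9² = 81 ≡ 81; 101^32 ≡ 81² = 6561 ≡ 28; 101^64 ≡ 28² = 784 ≡ 89.
Since 69 = 64 + 4 + 1, 101^69 ≡ 89 · 136 · 101; multiplying out mod 139: 89·136 = 12104 ≡ 11, then 11·101 = 1111 ≡ 138. Thus 101^69 ≡ 138 ≡ −1 (mod 139).
By Euler's criterion 101 is a quadratic non-residue mod 139: no k satisfies k² ≡ 101 (mod 139).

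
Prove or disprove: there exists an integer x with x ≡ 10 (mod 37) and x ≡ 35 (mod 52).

x = 1231

The moduli 37 and 52 are coprime, so by the Chinese Remainder Theorem a unique solution modulo 1924 exists.
Write x = 10 + 37t and require 10 + 37t ≡ 35 (mod 52), i.e. 37t ≡ 25 (mod 52).
Invert 37 mod 52 by the Euclidean algorithm: 52 = 1·37 + 15, 37 = 2·15 + 7, 15 = 2·7 + 1, 7 = 7·1 + 0; back-substituting, 1 = 15 − 2·7 = 15 − 2·(37 − 2·15) = −2·37 + 5·15 = −2·37 + 5·(52 − 1·37) = 5·52 − 7·37. Hence 37·(-7) ≡ 1, so 37⁻¹ ≡ -7 ≡ 45 (mod 52).
Therefore t ≡ 45·25 = 1125 ≡ 33 (mod 52).
With t = 33: x = 10 + 37·33 = 1231.
Verify: 1231 = 33·37 + 10 and 1231 = 23·52 + 35. ✓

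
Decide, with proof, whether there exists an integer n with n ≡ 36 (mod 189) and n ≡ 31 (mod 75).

No, no such integer exists.

Reduce both congruences modulo 3, which divides 189 and 75: they say n ≡ 36 (mod 3) and n ≡ 31 (mod 3).
But 36 mod 3 = 0 while 31 mod 3 = 1, a contradiction.
Therefore no such n exists.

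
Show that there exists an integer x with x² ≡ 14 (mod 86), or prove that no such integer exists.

x = 76 works: 76² = 5776, and 5776 − 14 = 5762 = 67·86.

x = 76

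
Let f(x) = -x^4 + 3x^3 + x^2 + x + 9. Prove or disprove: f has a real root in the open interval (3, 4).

Such a root exists.

f(3) = 21 and f(4) = -35, which have opposite signs.
Since f is a polynomial it is continuous on [3, 4].
By the Intermediate Value Theorem, f takes the value 0 somewhere in the open interval.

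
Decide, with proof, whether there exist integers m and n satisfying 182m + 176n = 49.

gcd(182, 176) = 2, so every integer of the form 182m + 176n is a multiple of 2.
But 49 = 2·24 + 1, so 2 ∤ 49.
So the equation is unsolvable over ℤ.

No such integers exist.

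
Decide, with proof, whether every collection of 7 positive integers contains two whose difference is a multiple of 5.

Yes.

There are exactly 5 possible remainders on division by 5.
With 7 integers and only 5 classes, the pigeonhole principle forces two of them, say a and b, into the same class.
Equal remainders mean a − b ≡ 0 (mod 5), so 5 divides their difference.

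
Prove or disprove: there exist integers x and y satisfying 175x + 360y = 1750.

Every value of 175x + 360y is a multiple of gcd(175, 360) = 5; since 5 ∣ 1750, solutions exist.
Dividing through by 5 reduces the equation to 35x + 72y = 350.
Run the Euclidean algorithm on 72 and 35: 72 = 2·35 + 2, 35 = 17·2 + 1, 2 = 2·1 + 0.
Working back up the chain: 1 = 35 − 17·2 = 35 − 17·(72 − 2·35) = −17·72 + 35·35. So 35·35 + 72·(-17) = 1.
Multiplying through by 350: x = 35·350 = 12250, y = (-17)·350 = -5950 is a solution.
The general solution is x = 12250 + 72k, y = -5950 − 35k; taking k = -170 gives the smaller pair x = 10, y = 0.
Check: 175·10 + 360·0 = 1750 + 0 = 1750. ✓

x = 10, y = 0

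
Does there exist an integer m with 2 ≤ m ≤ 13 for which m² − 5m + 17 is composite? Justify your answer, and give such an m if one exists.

At m = 13: 13² − 5·13 + 17 = 121 = 11·11, which is composite.

m = 13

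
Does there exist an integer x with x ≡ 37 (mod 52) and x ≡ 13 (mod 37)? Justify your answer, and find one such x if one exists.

The moduli 52 and 37 are coprime, so by the Chinese Remainder Theorem a unique solution modulo 1924 exists.
Write x = 37 + 52t and require 37 + 52t ≡ 13 (mod 37), i.e. 52t ≡ 13 (mod 37).
52 ≡ 15 (mod 37), so this reads 15t ≡ 13 (mod 37). Since 15·5 = 75 = 2·37 + 1, the inverse of 15 mod 37 is 5.
Therefore t ≡ 5·13 = 65 ≡ 28 (mod 37).
With t = 28: x = 37 + 52·28 = 1493.
Indeed 1493 ≡ 37 (mod 52) and 1493 ≡ 13 (mod 37).

x = 1493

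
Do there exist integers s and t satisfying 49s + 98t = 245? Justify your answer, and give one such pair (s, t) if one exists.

gcd(49, 98) = 49, and 49 divides 245, so integer solutions exist.
Dividing through by 49 reduces the equation to 1s + 2t = 5.
The coefficient of s is 1, so setting t = 0 and s = 5 already solves it.
The general solution is s = 5 + 2k, t = 0 − 1k; taking k = -2 gives the smaller pair s = 1, t = 2.
Indeed 49·1 + 98·2 = 49 + 196 = 245.

s = 1, t = 2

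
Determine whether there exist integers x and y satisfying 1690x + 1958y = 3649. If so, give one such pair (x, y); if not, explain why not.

Both 1690 and 1958 are divisible by gcd(1690, 1958) = 2, hence so is any combination 1690x + 1958y.
But 3649 = 2·1824 + 1, so 2 ∤ 3649.
Therefore 1690x + 1958y = 3649 has no solution in integers.

There are no such integers.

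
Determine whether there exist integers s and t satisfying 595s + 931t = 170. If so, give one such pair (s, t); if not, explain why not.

Any value of 595s + 931t is a multiple of gcd(595, 931) = 7.
However 170 leaves remainder 2 on division by 7.
Hence no integers s, t satisfy the equation.

No such integers exist.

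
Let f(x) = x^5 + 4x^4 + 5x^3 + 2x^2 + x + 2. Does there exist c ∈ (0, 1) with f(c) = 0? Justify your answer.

f(0) = 2 and f(1) = 15, both positive, so a sign-change argument is unavailable; we show f keeps this sign on the whole interval.
Every nonzero coefficient of f(x) = x^5 + 4x^4 + 5x^3 + 2x^2 + x + 2 is positive; for x > 0 each term then has that sign, and the constant term 2 is strictly positive.
So f is strictly positive on (0, 1); no root exists in the interval.

No such root exists.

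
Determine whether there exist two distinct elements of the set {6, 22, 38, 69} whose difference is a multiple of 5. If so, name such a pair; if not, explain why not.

There is no such pair.

Residues mod 5: 6↦1, 22↦2, 38↦3, 69↦4.
All 4 residues are distinct, so no two elements differ by a multiple of 5.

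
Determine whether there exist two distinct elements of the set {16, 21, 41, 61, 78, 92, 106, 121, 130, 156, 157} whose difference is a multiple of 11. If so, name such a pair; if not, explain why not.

There is no such pair.

Residues mod 11: 16↦5, 21↦10, 41↦8, 61↦6, 78↦1, 92↦4, 106↦7, 121↦0, 130↦9, 156↦2, 157↦3.
These 11 residues are pairwise different, hence no difference of two elements is divisible by 11.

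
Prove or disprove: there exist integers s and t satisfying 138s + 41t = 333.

Since gcd(138, 41) = 1, every integer is an integer combination of 138 and 41.
Euclidean algorithm: 138 = 3·41 + 15, 41 = 2·15 + 11, 15 = 1·11 + 4, 11 = 2·4 + 3, 4 = 1·3 + 1, 3 = 3·1 + 0.
Back-substituting, 1 = 4 − 1·3 = 4 − (11 − 2·4) = −11 + 3·4 = −11 + 3·(15 − 1·11) = 3·15 − 4·11 = 3·15 − 4·(41 − 2·15) = −4·41 + 11·15 = −4·41 + 11·(138 − 3·41) = 11·138 − 37·41; that is, 138·11 + 41·(-37) = 1.
Times 333: 138·3663 + 41·(-12321) = 333, so (3663, -12321) solves it.
Shifting by a multiple of (41, −138) keeps it a solution: s = 3663 − 89·41 = 14, t = -12321 + 89·138 = -39.
Check: 138·14 + 41·(-39) = 1932 − 1599 = 333. ✓

s = 14, t = -39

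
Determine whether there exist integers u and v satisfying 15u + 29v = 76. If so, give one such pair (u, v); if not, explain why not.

Since gcd(15, 29) = 1, every integer is an integer combination of 15 and 29.
Dividing repeatedly: 29 = 1·15 + 14, 15 = 1·14 + 1, 14 = 14·1 + 0.
Working back up the chain: 1 = 15 − 1·14 = 15 − (29 − 1·15) = −29 + 2·15. So 15·2 + 29·(-1) = 1.
Scaling by 76 gives the particular solution (u, v) = (152, -76).
Shifting by a multiple of (29, −15) keeps it a solution: u = 152 − 5·29 = 7, v = -76 + 5·15 = -1.
Check: 15·7 + 29·(-1) = 105 − 29 = 76. ✓

u = 7, v = -1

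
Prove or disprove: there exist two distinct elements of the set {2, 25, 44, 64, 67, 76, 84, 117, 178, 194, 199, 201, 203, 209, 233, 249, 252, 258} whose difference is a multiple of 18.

No, no such pair exists.

Residues mod 18: 2↦2, 25↦7, 44↦8, 64↦10, 67↦13, 76↦4, 84↦12, 117↦9, 178↦16, 194↦14, 199↦1, 201↦3, 203↦5, 209↦11, 233↦17, 249↦15, 252↦0, 258↦6.
These 18 residues are pairwise different, hence no difference of two elements is divisible by 18.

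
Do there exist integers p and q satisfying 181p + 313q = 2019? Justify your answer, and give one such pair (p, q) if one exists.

p = 191, q = -104

Since gcd(181, 313) = 1, every integer is an integer combination of 181 and 313.
Dividing repeatedly: 313 = 1·181 + 132, 181 = 1·132 + 49, 132 = 2·49 + 34, 49 = 1·34 + 15, 34 = 2·15 + 4, 15 = 3·4 + 3, 4 = 1·3 + 1, 3 = 3·1 + 0.
Unwinding: 1 = 4 − 1·3 = 4 − (15 − 3·4) = −15 + 4·4 = −15 + 4·(34 − 2·15) = 4·34 − 9·15 = 4·34 − 9·(49 − 1·34) = −9·49 + 13·34 = −9·49 + 13·(132 − 2·49) = 13·132 − 35·49 = 13·132 − 35·(181 − 1·132) = −35·181 + 48·132 = −35·181 + 48·(313 − 1·181) = 48·313 − 83·181, i.e. 181·(-83) + 313·48 = 1.
Scaling by 2019 gives the particular solution (p, q) = (-167577, 96912).
The general solution is p = -167577 + 313k, q = 96912 − 181k; taking k = 536 gives the smaller pair p = 191, q = -104.
Indeed 181·191 + 313·(-104) = 34571 − 32552 = 2019.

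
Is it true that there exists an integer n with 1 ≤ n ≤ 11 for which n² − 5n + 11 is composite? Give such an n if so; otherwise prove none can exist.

n = 7

At n = 7: 7² − 5·7 + 11 = 25 = 5·5, which is composite.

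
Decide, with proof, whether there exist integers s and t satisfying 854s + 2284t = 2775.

No such integers exist.

gcd(854, 2284) = 2, so every integer of the form 854s + 2284t is a multiple of 2.
However 2775 leaves remainder 1 on division by 2.
Therefore 854s + 2284t = 2775 has no solution in integers.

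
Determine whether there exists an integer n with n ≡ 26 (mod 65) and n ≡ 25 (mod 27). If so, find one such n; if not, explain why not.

gcd(65, 27) = 1, so the Chinese Remainder Theorem guarantees exactly one residue class mod 1755 satisfying both.
Write n = 26 + 65t and require 26 + 65t ≡ 25 (mod 27), i.e. 65t ≡ 26 (mod 27).
65 ≡ 11 (mod 27), so this reads 11t ≡ 26 (mod 27). Note 11·5 = 55 ≡ 1 (mod 27) (as 55 − 1 = 2·27), so 11⁻¹ ≡ 5.
Multiplying by 5: t ≡ 5·26 = 130 ≡ 22 (mod 27).
With t = 22: n = 26 + 65·22 = 1456.
Check: 1456 mod 65 = 26, 1456 mod 27 = 25. ✓

n = 1456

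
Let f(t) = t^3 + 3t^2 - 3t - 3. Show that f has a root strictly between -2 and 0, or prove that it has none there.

Such a root exists.

f(-2) = 7 and f(0) = -3, which have opposite signs.
Since f is a polynomial it is continuous on [-2, 0].
By the Intermediate Value Theorem, f takes the value 0 somewhere in the open interval.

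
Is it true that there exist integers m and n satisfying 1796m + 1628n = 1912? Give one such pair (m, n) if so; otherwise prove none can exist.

Every value of 1796m + 1628n is a multiple of gcd(1796, 1628) = 4; since 4 ∣ 1912, solutions exist.
Dividing through by 4 reduces the equation to 449m + 407n = 478.
Dividing repeatedly: 449 = 1·407 + 42, 407 = 9·42 + 29, 42 = 1·29 + 13, 29 = 2·13 + 3, 13 = 4·3 + 1, 3 = 3·1 + 0.
Unwinding: 1 = 13 − 4·3 = 13 − 4·(29 − 2·13) = −4·29 + 9·13 = −4·29 + 9·(42 − 1·29) = 9·42 − 13·29 = 9·42 − 13·(407 − 9·42) = −13·407 + 126·42 = −13·407 + 126·(449 − 1·407) = 126·449 − 139·407, i.e. 449·126 + 407·(-139) = 1.
Scaling by 478 gives the particular solution (m, n) = (60228, -66442).
Subtracting 147·407 from m and adding 147·449 to n gives the tidier solution (399, -439).
Check: 1796·399 + 1628·(-439) = 716604 − 714692 = 1912. ✓

m = 399, n = -439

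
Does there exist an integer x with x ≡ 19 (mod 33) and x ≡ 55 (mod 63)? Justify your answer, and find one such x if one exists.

x = 118

Here gcd(33, 63) = 3, and both 19 and 55 leave remainder 1 mod 3, so the system is consistent.
The integers ≡ 19 (mod 33) are 19, 52, 85, 118, …; their remainders mod 63 are 19, 52, 22, 55, so x = 118 is the first that is ≡ 55 (mod 63).
Verify: 118 = 3·33 + 19 and 118 = 1·63 + 55. ✓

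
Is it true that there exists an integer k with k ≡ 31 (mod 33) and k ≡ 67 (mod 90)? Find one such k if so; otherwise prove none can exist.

Here gcd(33, 90) = 3, and both 31 and 67 leave remainder 1 mod 3, so the system is consistent.
Write k = 31 + 33t. Then 33t ≡ 67 − 31 ≡ 36 (mod 90); dividing through by 3 gives 11t ≡ 12 (mod 30).
Since 11·11 = 121 = 4·30 + 1, the inverse of 11 mod 30 is 11.
Therefore t ≡ 11·12 = 132 ≡ 12 (mod 30).
Then k = 31 + 33·12 = 427.
Verify: 427 = 12·33 + 31 and 427 = 4·90 + 67. ✓

k = 427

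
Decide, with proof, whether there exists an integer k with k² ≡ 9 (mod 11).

Take k = 3. Then 3² = 9, and since 0 ≤ 9 < 11 this is already reduced: 3² ≡ 9 (mod 11).

k = 3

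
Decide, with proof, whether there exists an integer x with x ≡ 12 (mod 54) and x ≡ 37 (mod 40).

There is no such integer.

Both moduli are multiples of 2 = gcd(54, 40), so any solution would satisfy x ≡ 12 and x ≡ 37 modulo 2 simultaneously.
But 12 mod 2 = 0 while 37 mod 2 = 1, a contradiction.
So no integer satisfies both congruences.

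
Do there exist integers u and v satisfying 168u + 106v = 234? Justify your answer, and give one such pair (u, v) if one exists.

u = 26, v = -39

Every value of 168u + 106v is a multiple of gcd(168, 106) = 2; since 2 ∣ 234, solutions exist.
Dividing through by 2 reduces the equation to 84u + 53v = 117.
Dividing repeatedly: 84 = 1·53 + 31, 53 = 1·31 + 22, 31 = 1·22 + 9, 22 = 2·9 + 4, 9 = 2·4 + 1, 4 = 4·1 + 0.
Back-substituting, 1 = 9 − 2·4 = 9 − 2·(22 − 2·9) = −2·22 + 5·9 = −2·22 + 5·(31 − 1·22) = 5·31 − 7·22 = 5·31 − 7·(53 − 1·31) = −7·53 + 12·31 = −7·53 + 12·(84 − 1·53) = 12·84 − 19·53; that is, 84·12 + 53·(-19) = 1.
Scaling by 117 gives the particular solution (u, v) = (1404, -2223).
The general solution is u = 1404 + 53k, v = -2223 − 84k; taking k = -26 gives the smaller pair u = 26, v = -39.
Indeed 168·26 + 106·(-39) = 4368 − 4134 = 234.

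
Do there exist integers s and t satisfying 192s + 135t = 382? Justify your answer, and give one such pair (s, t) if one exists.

No such integers exist.

Both 192 and 135 are divisible by gcd(192, 135) = 3, hence so is any combination 192s + 135t.
But 382 is not a multiple of 3 (it leaves remainder 1).
Therefore 192s + 135t = 382 has no solution in integers.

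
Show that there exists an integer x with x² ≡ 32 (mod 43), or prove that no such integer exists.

43 is prime, so by Euler's criterion 32 is a square mod 43 iff 32^((43−1)/2) = 32^21 ≡ 1 (mod 43).
Repeated squaring mod 43: 32^2 = 1024 ≡ 35; 32^4 ≡ 35² = 1225 ≡ 21; 32^8 ≡ 21² = 441 ≡ 11; 32^16 ≡ 11² = 121 ≡ 35.
Since 21 = 16 + 4 + 1, 32^21 ≡ 35 · 21 · 32; multiplying out mod 43: 35·21 = 735 ≡ 4, then 4·32 = 128 ≡ 42. Thus 32^21 ≡ 42 ≡ −1 (mod 43).
By Euler's criterion 32 is a quadratic non-residue mod 43: no x satisfies x² ≡ 32 (mod 43).

No such integer exists.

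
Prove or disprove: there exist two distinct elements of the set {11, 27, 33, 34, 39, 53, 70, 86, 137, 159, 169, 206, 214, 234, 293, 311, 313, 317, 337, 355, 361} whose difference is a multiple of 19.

Both 27 and 293 leave remainder 8 on division by 19; their difference 266 = 14·19 is a multiple of 19.

Yes: 27 and 293.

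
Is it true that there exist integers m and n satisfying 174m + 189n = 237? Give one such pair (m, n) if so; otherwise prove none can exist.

Since gcd(174, 189) = 3 and 237 = 3·79, Bézout's identity guarantees a solution.
Dividing through by 3 reduces the equation to 58m + 63n = 79.
Run the Euclidean algorithm on 63 and 58: 63 = 1·58 + 5, 58 = 11·5 + 3, 5 = 1·3 + 2, 3 = 1·2 + 1, 2 = 2·1 + 0.
Working back up the chain: 1 = 3 − 1·2 = 3 − (5 − 1·3) = −5 + 2·3 = −5 + 2·(58 − 11·5) = 2·58 − 23·5 = 2·58 − 23·(63 − 1·58) = −23·63 + 25·58. So 58·25 + 63·(-23) = 1.
Times 79: 58·1975 + 63·(-1817) = 79, so (1975, -1817) solves it.
Subtracting 31·63 from m and adding 31·58 to n gives the tidier solution (22, -19).
Check: 174·22 + 189·(-19) = 3828 − 3591 = 237. ✓

m = 22, n = -19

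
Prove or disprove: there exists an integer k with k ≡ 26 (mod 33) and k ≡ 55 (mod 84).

gcd(33, 84) = 3. If k ≡ 26 (mod 33) and k ≡ 55 (mod 84), then k ≡ 26 (mod 3) and k ≡ 55 (mod 3).
However 26 ≡ 2 and 55 ≡ 1 (mod 3), and 2 ≠ 1.
Therefore no such k exists.

No, no such integer exists.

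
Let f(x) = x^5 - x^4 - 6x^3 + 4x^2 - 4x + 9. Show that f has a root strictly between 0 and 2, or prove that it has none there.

f(0) = 9 and f(2) = -15, which have opposite signs.
f is continuous everywhere (it is a polynomial), in particular on [0, 2].
By the Intermediate Value Theorem, f takes the value 0 somewhere in the open interval.

Such a root exists.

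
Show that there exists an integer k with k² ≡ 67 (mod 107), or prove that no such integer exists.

There is no such integer.

107 is prime, so by Euler's criterion 67 is a square mod 107 iff 67^((107−1)/2) = 67^53 ≡ 1 (mod 107).
Repeated squaring mod 107: 67^2 = 4489 ≡ 102; 67^4 ≡ 102² = 10404 ≡ 25; 67^8 ≡ 25² = 625 ≡ 90; 67^16 ≡ 90² = 8100 ≡ 75; 67^32 ≡ 75² = 5625 ≡ 61.
Since 53 = 32 + 16 + 4 + 1, 67^53 ≡ 61 · 75 · 25 · 67; multiplying out mod 107: 61·75 = 4575 ≡ 81, then 81·25 = 2025 ≡ 99, then 99·67 = 6633 ≡ 106. Thus 67^53 ≡ 106 ≡ −1 (mod 107).
By Euler's criterion 67 is a quadratic non-residue mod 107: no k satisfies k² ≡ 67 (mod 107).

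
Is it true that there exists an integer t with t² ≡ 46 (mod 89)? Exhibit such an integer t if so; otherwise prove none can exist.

No, no such integer exists.

Apply Euler's criterion with the prime 89: 46 is a quadratic residue iff 46^44 ≡ 1 (mod 89), and a non-residue iff it is ≡ −1.
Repeated squaring mod 89: 46^2 = 2116 ≡ 69; 46^4 ≡ 69² = 4761 ≡ 44; 46^8 ≡ 44² = 1936 ≡ 67; 46^16 ≡ 67² = 4489 ≡ 39; 46^32 ≡ 39² = 1521 ≡ 8.
Since 44 = 32 + 8 + 4, 46^44 ≡ 8 · 67 · 44; multiplying out mod 89: 8·67 = 536 ≡ 2, then 2·44 = 88 ≡ 88. Thus 46^44 ≡ 88 ≡ −1 (mod 89).
By Euler's criterion 46 is a quadratic non-residue mod 89: no t satisfies t² ≡ 46 (mod 89).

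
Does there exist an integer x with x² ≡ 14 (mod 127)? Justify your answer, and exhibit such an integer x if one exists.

Apply Euler's criterion with the prime 127: 14 is a quadratic residue iff 14^63 ≡ 1 (mod 127), and a non-residue iff it is ≡ −1.
Squaring successively (mod 127): 14^2 = 196 ≡ 69; 14^4 ≡ 69² = 4761 ≡ 62; 14^8 ≡ 62² = 3844 ≡ 34; 14^16 ≡ 34² = 1156 ≡ 13; 14^32 ≡ 13² = 169 ≡ 42.
Since 63 = 32 + 16 + 8 + 4 + 2 + 1, 14^63 ≡ 42 · 13 · 34 · 62 · 69 · 14; multiplying out mod 127: 42·13 = 546 ≡ 38, then 38·34 = 1292 ≡ 22, then 22·62 = 1364 ≡ 94, then 94·69 = 6486 ≡ 9, then 9·14 = 126 ≡ 126. Thus 14^63 ≡ 126 ≡ −1 (mod 127).
The value −1 means 14 is a non-residue modulo 127, so x² ≡ 14 (mod 127) is impossible.

No, no such integer exists.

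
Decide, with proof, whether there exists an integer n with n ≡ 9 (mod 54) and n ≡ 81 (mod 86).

n = 1629

Here gcd(54, 86) = 2, and both 9 and 81 leave remainder 1 mod 2, so the system is consistent.
Put n = 9 + 54t, so we need 54t ≡ 72 (mod 86), equivalently (divide by 2) 27t ≡ 36 (mod 43).
Invert 27 mod 43 by the Euclidean algorithm: 43 = 1·27 + 16, 27 = 1·16 + 11, 16 = 1·11 + 5, 11 = 2·5 + 1, 5 = 5·1 + 0; back-substituting, 1 = 11 − 2·5 = 11 − 2·(16 − 1·11) = −2·16 + 3·11 = −2·16 + 3·(27 − 1·16) = 3·27 − 5·16 = 3·27 − 5·(43 − 1·27) = −5·43 + 8·27. Hence 27·8 ≡ 1, so 27⁻¹ ≡ 8 (mod 43).
Multiplying by 8: t ≡ 8·36 = 288 ≡ 30 (mod 43).
Then n = 9 + 54·30 = 1629.
Indeed 1629 ≡ 9 (mod 54) and 1629 ≡ 81 (mod 86).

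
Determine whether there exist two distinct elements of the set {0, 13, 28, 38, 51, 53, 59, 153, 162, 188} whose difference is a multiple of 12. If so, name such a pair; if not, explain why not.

There is no such pair.

Two integers differ by a multiple of 12 exactly when they have the same residue mod 12. The residues are 0↦0, 13↦1, 28↦4, 38↦2, 51↦3, 53↦5, 59↦11, 153↦9, 162↦6, 188↦8.
These 10 residues are pairwise different, hence no difference of two elements is divisible by 12.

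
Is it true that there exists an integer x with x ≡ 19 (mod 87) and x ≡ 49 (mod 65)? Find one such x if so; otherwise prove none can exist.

x = 2194

The moduli 87 and 65 are coprime, so by the Chinese Remainder Theorem a unique solution modulo 5655 exists.
Any solution of the first congruence is x = 19 + 87t; substituting into the second, 87t ≡ 49 − 19 ≡ 30 (mod 65).
87 ≡ 22 (mod 65), so this reads 22t ≡ 30 (mod 65). To invert 22 modulo 65: 65 = 2·22 + 21, 22 = 1·21 + 1, 21 = 21·1 + 0, and unwinding, 1 = 22 − 1·21 = 22 − (65 − 2·22) = −65 + 3·22. Thus 22⁻¹ ≡ 3 (mod 65).
Therefore t ≡ 3·30 = 90 ≡ 25 (mod 65).
Taking t = 25 gives x = 19 + 87·25 = 2194.
Indeed 2194 ≡ 19 (mod 87) and 2194 ≡ 49 (mod 65).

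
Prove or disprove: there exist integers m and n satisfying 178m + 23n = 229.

Since gcd(178, 23) = 1, every integer is an integer combination of 178 and 23.
Dividing repeatedly: 178 = 7·23 + 17, 23 = 1·17 + 6, 17 = 2·6 + 5, 6 = 1·5 + 1, 5 = 5·1 + 0.
Unwinding: 1 = 6 − 1·5 = 6 − (17 − 2·6) = −17 + 3·6 = −17 + 3·(23 − 1·17) = 3·23 − 4·17 = 3·23 − 4·(178 − 7·23) = −4·178 + 31·23, i.e. 178·(-4) + 23·31 = 1.
Scaling by 229 gives the particular solution (m, n) = (-916, 7099).
Shifting by a multiple of (23, −178) keeps it a solution: m = -916 + 40·23 = 4, n = 7099 − 40·178 = -21.
Check: 178·4 + 23·(-21) = 712 − 483 = 229. ✓

m = 4, n = -21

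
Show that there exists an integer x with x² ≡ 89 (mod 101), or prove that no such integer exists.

Apply Euler's criterion with the prime 101: 89 is a quadratic residue iff 89^50 ≡ 1 (mod 101), and a non-residue iff it is ≡ −1.
Squaring successively (mod 101): 89^2 = 7921 ≡ 43; 89^4 ≡ 43² = 1849 ≡ 31; 89^8 ≡ 31² = 961 ≡ 52; 89^16 ≡ 52² = 2704 ≡ 78; 89^32 ≡ 78² = 6084 ≡ 24.
Since 50 = 32 + 16 + 2, 89^50 ≡ 24 · 78 · 43; multiplying out mod 101: 24·78 = 1872 ≡ 54, then 54·43 = 2322 ≡ 100. Thus 89^50 ≡ 100 ≡ −1 (mod 101).
By Euler's criterion 89 is a quadratic non-residue mod 101: no x satisfies x² ≡ 89 (mod 101).

There is no such integer.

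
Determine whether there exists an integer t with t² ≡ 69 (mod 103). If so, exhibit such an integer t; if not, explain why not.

Apply Euler's criterion with the prime 103: 69 is a quadratic residue iff 69^51 ≡ 1 (mod 103), and a non-residue iff it is ≡ −1.
Repeated squaring mod 103: 69^2 = 4761 ≡ 23; 69^4 ≡ 23² = 529 ≡ 14; 69^8 ≡ 14² = 196 ≡ 93; 69^16 ≡ 93² = 8649 ≡ 100; 69^32 ≡ 100² = 10000 ≡ 9.
Since 51 = 32 + 16 + 2 + 1, 69^51 ≡ 9 · 100 · 23 · 69; multiplying out mod 103: 9·100 = 900 ≡ 76, then 76·23 = 1748 ≡ 100, then 100·69 = 6900 ≡ 102. Thus 69^51 ≡ 102 ≡ −1 (mod 103).
By Euler's criterion 69 is a quadratic non-residue mod 103: no t satisfies t² ≡ 69 (mod 103).

No such integer exists.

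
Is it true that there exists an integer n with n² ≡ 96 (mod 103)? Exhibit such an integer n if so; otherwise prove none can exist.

No, no such integer exists.

103 is prime, so by Euler's criterion 96 is a square mod 103 iff 96^((103−1)/2) = 96^51 ≡ 1 (mod 103).
Repeated squaring mod 103: 96^2 = 9216 ≡ 49; 96^4 ≡ 49² = 2401 ≡ 32; 96^8 ≡ 32² = 1024 ≡ 97; 96^16 ≡ 97² = 9409 ≡ 36; 96^32 ≡ 36² = 1296 ≡ 60.
Since 51 = 32 + 16 + 2 + 1, 96^51 ≡ 60 · 36 · 49 · 96; multiplying out mod 103: 60·36 = 2160 ≡ 100, then 100·49 = 4900 ≡ 59, then 59·96 = 5664 ≡ 102. Thus 96^51 ≡ 102 ≡ −1 (mod 103).
By Euler's criterion 96 is a quadratic non-residue mod 103: no n satisfies n² ≡ 96 (mod 103).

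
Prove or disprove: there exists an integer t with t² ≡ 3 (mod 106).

No, no such integer exists.

Reduce modulo the prime factor 53 of 106: any solution would satisfy t² ≡ 3 (mod 53).
Apply Euler's criterion with the prime 53: 3 is a quadratic residue iff 3^26 ≡ 1 (mod 53), and a non-residue iff it is ≡ −1.
Squaring successively (mod 53): 3^2 = 9 ≡ 9; 3^4 ≡ 9² = 81 ≡ 28; 3^8 ≡ 28² = 784 ≡ 42; 3^16 ≡ 42² = 1764 ≡ 15.
Since 26 = 16 + 8 + 2, 3^26 ≡ 15 · 42 · 9; multiplying out mod 53: 15·42 = 630 ≡ 47, then 47·9 = 423 ≡ 52. Thus 3^26 ≡ 52 ≡ −1 (mod 53).
The value −1 means 3 is a non-residue modulo 53, so t² ≡ 3 (mod 53) is impossible.
So 3 is not a square mod 53, and hence 3 is not a square mod 106.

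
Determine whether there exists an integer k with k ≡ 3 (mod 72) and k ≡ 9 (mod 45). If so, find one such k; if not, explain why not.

Reduce both congruences modulo 9, which divides 72 and 45: they say k ≡ 3 (mod 9) and k ≡ 9 (mod 9).
However 3 ≡ 3 and 9 ≡ 0 (mod 9), and 3 ≠ 0.
So no integer satisfies both congruences.

No such integer exists.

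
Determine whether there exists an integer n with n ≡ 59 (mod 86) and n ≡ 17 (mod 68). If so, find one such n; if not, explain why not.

gcd(86, 68) = 2. A simultaneous solution exists iff 59 ≡ 17 (mod 2); here 59 mod 2 = 1 = 17 mod 2, so it does.
Write n = 59 + 86t. Then 86t ≡ 17 − 59 ≡ 26 (mod 68); dividing through by 2 gives 43t ≡ 13 (mod 34).
43 ≡ 9 (mod 34), so this reads 9t ≡ 13 (mod 34). To invert 9 modulo 34: 34 = 3·9 + 7, 9 = 1·7 + 2, 7 = 3·2 + 1, 2 = 2·1 + 0, and unwinding, 1 = 7 − 3·2 = 7 − 3·(9 − 1·7) = −3·9 + 4·7 = −3·9 + 4·(34 − 3·9) = 4·34 − 15·9. Thus 9⁻¹ ≡ -15 ≡ 19 (mod 34).
Therefore t ≡ 19·13 = 247 ≡ 9 (mod 34).
Then n = 59 + 86·9 = 833.
Verify: 833 = 9·86 + 59 and 833 = 12·68 + 17. ✓

n = 833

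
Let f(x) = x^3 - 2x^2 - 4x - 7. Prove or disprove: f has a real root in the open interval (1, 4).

f(1) = -12 and f(4) = 9, which have opposite signs.
As a polynomial, f is continuous on every closed interval.
By the Intermediate Value Theorem, f takes the value 0 somewhere in the open interval.

Yes, f has a root in the interval.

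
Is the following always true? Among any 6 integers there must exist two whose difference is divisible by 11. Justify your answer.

No, the set {47, 48, 49, 50, 51, 52} is a counterexample.

Try 6 consecutive integers, 47, 48, …, 52. Their remainders mod 11 are 3, 4, 5, 6, 7, 8 — pairwise different, as any 6 ≤ 11 consecutive integers have distinct residues.
Any two of them differ by at most 5 < 11 and by at least 1, so no difference is a multiple of 11.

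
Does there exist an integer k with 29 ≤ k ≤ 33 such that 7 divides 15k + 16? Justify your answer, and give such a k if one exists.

k = 33

k = 33 works, since 15·33 + 16 = 511 = 73·7.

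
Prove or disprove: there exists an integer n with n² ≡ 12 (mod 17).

There is no such integer.

Squares mod 17 repeat after n = 8 (as (−n)² = n²); for n = 0..8 they are 0, 1, 4, 9, 16, 8, 2, 15, 13.
So the quadratic residues mod 17 are {0, 1, 2, 4, 8, 9, 13, 15, 16}, and 12 is not among them.
Therefore n² ≡ 12 (mod 17) has no solution.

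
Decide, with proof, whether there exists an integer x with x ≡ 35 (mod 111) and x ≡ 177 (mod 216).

No such integer exists.

gcd(111, 216) = 3. If x ≡ 35 (mod 111) and x ≡ 177 (mod 216), then x ≡ 35 (mod 3) and x ≡ 177 (mod 3).
However 35 ≡ 2 and 177 ≡ 0 (mod 3), and 2 ≠ 0.
Hence the system has no solution.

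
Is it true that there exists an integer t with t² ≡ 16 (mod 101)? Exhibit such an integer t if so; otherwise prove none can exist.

Take t = 4. Then 4² = 16, and since 0 ≤ 16 < 101 this is already reduced: 4² ≡ 16 (mod 101).

t = 4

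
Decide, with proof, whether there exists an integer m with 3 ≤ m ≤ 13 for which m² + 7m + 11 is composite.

At m = 11: 11² + 7·11 + 11 = 209 = 11·19, which is composite.

m = 11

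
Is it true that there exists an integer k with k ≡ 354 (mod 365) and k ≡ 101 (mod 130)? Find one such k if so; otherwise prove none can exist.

No, no such integer exists.

gcd(365, 130) = 5. If k ≡ 354 (mod 365) and k ≡ 101 (mod 130), then k ≡ 354 (mod 5) and k ≡ 101 (mod 5).
But 354 mod 5 = 4 while 101 mod 5 = 1, a contradiction.
Hence the system has no solution.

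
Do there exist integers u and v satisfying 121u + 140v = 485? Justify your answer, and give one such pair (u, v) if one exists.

u = 85, v = -70

121 and 140 are coprime, so 121u + 140v ranges over all of ℤ.
Euclidean algorithm: 140 = 1·121 + 19, 121 = 6·19 + 7, 19 = 2·7 + 5, 7 = 1·5 + 2, 5 = 2·2 + 1, 2 = 2·1 + 0.
Unwinding: 1 = 5 − 2·2 = 5 − 2·(7 − 1·5) = −2·7 + 3·5 = −2·7 + 3·(19 − 2·7) = 3·19 − 8·7 = 3·19 − 8·(121 − 6·19) = −8·121 + 51·19 = −8·121 + 51·(140 − 1·121) = 51·140 − 59·121, i.e. 121·(-59) + 140·51 = 1.
Scaling by 485 gives the particular solution (u, v) = (-28615, 24735).
Adding 205·140 to u and subtracting 205·121 from v gives the tidier solution (85, -70).
Check: 121·85 + 140·(-70) = 10285 − 9800 = 485. ✓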